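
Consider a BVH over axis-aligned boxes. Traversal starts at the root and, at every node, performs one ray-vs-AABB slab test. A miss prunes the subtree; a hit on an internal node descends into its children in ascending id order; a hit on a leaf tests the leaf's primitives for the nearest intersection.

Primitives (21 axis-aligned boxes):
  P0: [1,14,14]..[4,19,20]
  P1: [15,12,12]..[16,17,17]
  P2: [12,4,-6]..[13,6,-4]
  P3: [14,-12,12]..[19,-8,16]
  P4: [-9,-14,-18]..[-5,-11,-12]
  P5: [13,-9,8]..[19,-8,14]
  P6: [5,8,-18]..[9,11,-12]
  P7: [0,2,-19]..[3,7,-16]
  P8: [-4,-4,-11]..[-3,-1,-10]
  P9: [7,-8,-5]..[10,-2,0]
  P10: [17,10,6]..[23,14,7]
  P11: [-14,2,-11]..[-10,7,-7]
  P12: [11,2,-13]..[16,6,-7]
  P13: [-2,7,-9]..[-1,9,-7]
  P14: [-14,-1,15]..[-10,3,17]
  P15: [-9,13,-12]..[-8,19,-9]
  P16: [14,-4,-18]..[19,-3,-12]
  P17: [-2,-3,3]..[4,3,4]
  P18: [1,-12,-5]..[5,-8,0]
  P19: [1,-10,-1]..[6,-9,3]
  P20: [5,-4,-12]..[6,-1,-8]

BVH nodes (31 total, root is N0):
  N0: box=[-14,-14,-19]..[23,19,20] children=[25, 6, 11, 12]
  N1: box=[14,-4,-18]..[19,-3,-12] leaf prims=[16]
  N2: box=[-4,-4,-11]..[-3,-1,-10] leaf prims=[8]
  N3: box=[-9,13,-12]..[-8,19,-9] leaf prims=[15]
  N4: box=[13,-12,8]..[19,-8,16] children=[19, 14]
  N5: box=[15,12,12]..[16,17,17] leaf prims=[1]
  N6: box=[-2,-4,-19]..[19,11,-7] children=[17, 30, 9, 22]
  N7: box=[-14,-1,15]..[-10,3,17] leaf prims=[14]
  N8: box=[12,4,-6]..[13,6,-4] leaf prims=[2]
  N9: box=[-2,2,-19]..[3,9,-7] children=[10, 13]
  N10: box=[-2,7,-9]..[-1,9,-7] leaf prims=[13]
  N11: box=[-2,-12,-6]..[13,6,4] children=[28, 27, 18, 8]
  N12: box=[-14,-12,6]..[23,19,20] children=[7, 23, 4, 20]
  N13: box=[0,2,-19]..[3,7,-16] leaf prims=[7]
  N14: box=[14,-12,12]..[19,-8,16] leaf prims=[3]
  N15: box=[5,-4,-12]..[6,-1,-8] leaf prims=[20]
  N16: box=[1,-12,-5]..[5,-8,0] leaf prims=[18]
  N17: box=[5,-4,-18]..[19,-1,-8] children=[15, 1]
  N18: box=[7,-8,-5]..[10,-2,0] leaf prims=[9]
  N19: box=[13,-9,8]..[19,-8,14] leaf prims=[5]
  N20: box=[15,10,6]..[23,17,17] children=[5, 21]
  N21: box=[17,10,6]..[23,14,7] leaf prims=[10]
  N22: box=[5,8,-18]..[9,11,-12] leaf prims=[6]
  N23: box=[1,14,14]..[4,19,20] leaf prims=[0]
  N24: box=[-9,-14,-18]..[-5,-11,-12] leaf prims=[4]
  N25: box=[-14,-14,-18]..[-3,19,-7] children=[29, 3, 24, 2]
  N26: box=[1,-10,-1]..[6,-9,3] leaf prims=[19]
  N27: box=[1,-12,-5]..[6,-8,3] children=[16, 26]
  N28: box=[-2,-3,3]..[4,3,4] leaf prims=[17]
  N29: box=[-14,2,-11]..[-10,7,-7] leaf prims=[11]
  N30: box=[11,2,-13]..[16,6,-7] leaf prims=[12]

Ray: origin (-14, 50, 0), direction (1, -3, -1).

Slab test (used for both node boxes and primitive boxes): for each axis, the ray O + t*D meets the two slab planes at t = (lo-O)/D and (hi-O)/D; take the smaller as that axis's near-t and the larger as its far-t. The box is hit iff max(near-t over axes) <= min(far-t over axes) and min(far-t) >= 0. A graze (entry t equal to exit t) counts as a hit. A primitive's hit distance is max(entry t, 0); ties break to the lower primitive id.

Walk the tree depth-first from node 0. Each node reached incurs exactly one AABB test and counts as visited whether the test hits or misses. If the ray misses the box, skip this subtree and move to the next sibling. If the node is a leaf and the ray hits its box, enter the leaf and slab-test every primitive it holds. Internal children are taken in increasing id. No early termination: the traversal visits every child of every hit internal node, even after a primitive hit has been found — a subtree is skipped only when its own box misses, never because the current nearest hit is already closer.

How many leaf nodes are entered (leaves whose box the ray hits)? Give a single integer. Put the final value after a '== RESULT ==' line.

Walk:
N0 x:[0,37] y:[31/3,64/3] z:[-20,19] -> hit [31/3,19], descend [6, 11, 12, 25]
  N6 x:[12,33] y:[13,18] z:[7,19] -> hit [13,18], descend [9, 17, 22, 30]
    N9 x:[12,17] y:[41/3,16] z:[7,19] -> hit [41/3,16], descend [10, 13]
      N10 x:[12,13] y:[41/3,43/3] z:[7,9] -> miss, prune
      N13 x:[14,17] y:[43/3,16] z:[16,19] -> hit [16,16] leaf, test {P7@t=16}
    N17 x:[19,33] y:[17,18] z:[8,18] -> miss, prune
    N22 x:[19,23] y:[13,14] z:[12,18] -> miss, prune
    N30 x:[25,30] y:[44/3,16] z:[7,13] -> miss, prune
  N11 x:[12,27] y:[44/3,62/3] z:[-4,6] -> miss, prune
  N12 x:[0,37] y:[31/3,62/3] z:[-20,-6] -> miss, prune
  N25 x:[0,11] y:[31/3,64/3] z:[7,18] -> hit [31/3,11], descend [2, 3, 24, 29]
    N2 x:[10,11] y:[17,18] z:[10,11] -> miss, prune
    N3 x:[5,6] y:[31/3,37/3] z:[9,12] -> miss, prune
    N24 x:[5,9] y:[61/3,64/3] z:[12,18] -> miss, prune
    N29 x:[0,4] y:[43/3,16] z:[7,11] -> miss, prune

15 AABB tests over nodes [0, 6, 9, 10, 13, 17, 22, 30, 11, 12, 25, 2, 3, 24, 29]; 1 leaf entered; closest P7.

== RESULT ==
1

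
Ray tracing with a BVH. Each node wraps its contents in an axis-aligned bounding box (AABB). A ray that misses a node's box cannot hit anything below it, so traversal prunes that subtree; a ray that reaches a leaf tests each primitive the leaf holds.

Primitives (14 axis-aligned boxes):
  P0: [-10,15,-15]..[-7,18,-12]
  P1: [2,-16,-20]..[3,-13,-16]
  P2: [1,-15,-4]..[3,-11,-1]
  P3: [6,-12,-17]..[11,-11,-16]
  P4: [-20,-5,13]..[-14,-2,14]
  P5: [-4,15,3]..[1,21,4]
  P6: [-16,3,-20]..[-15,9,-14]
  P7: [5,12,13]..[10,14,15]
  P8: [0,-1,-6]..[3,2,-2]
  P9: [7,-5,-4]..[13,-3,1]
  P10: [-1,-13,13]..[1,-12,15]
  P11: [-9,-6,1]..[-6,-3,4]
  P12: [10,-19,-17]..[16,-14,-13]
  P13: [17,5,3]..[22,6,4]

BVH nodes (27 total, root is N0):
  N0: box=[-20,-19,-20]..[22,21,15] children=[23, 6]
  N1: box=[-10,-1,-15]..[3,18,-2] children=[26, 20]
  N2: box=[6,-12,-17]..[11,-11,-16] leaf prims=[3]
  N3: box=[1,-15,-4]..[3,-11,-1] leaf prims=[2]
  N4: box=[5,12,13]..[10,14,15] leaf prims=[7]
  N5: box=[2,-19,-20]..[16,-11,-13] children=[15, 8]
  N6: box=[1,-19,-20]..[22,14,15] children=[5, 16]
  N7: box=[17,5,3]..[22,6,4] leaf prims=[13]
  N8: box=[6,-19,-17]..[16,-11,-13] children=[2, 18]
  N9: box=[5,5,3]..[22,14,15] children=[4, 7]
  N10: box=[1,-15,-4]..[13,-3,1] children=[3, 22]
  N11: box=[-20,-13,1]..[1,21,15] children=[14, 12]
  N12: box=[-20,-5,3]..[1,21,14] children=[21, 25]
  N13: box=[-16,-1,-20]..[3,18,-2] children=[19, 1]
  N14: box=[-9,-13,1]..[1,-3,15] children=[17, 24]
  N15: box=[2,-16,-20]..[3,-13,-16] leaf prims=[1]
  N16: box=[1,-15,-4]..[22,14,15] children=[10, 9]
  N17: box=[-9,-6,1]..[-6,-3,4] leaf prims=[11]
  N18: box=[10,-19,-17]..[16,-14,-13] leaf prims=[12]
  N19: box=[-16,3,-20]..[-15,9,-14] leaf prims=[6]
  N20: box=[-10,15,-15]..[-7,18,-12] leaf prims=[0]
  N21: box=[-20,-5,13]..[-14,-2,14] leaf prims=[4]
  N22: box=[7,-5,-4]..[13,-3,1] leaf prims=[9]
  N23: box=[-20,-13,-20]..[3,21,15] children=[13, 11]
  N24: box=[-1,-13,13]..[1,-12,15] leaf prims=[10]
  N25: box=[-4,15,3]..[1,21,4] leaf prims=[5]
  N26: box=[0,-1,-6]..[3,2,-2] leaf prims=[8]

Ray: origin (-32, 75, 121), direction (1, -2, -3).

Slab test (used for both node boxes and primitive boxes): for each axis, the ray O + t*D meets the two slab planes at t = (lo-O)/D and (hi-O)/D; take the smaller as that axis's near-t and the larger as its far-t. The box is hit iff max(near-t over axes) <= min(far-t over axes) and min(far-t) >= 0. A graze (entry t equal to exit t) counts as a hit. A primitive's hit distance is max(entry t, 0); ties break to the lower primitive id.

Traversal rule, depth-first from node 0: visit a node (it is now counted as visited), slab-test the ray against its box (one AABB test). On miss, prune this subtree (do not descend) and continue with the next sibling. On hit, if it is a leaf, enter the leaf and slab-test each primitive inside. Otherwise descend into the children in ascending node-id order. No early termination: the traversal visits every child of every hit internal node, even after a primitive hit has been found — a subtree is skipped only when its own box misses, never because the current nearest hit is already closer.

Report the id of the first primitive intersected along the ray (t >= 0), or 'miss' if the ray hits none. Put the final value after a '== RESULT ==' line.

Traverse from the root:
N0 x:[12,54] y:[27,47] z:[106/3,47] -> hit [106/3,47], descend [6, 23]
  N6 x:[33,54] y:[61/2,47] z:[106/3,47] -> hit [106/3,47], descend [5, 16]
    N5 x:[34,48] y:[43,47] z:[134/3,47] -> hit [134/3,47], descend [8, 15]
      N8 x:[38,48] y:[43,47] z:[134/3,46] -> hit [134/3,46], descend [2, 18]
        N2 x:[38,43] y:[43,87/2] z:[137/3,46] -> miss, prune
        N18 x:[42,48] y:[89/2,47] z:[134/3,46] -> hit [134/3,46] leaf, test {P12@t=134/3}
      N15 x:[34,35] y:[44,91/2] z:[137/3,47] -> miss, prune
    N16 x:[33,54] y:[61/2,45] z:[106/3,125/3] -> hit [106/3,125/3], descend [9, 10]
      N9 x:[37,54] y:[61/2,35] z:[106/3,118/3] -> miss, prune
      N10 x:[33,45] y:[39,45] z:[40,125/3] -> hit [40,125/3], descend [3, 22]
        N3 x:[33,35] y:[43,45] z:[122/3,125/3] -> miss, prune
        N22 x:[39,45] y:[39,40] z:[40,125/3] -> hit [40,40] leaf, test {P9@t=40}
  N23 x:[12,35] y:[27,44] z:[106/3,47] -> miss, prune

Summary -> nodes [0, 6, 5, 8, 2, 18, 15, 16, 9, 10, 3, 22, 23]; box-tests=13; leaf-entries=2; first=P9

== RESULT ==
9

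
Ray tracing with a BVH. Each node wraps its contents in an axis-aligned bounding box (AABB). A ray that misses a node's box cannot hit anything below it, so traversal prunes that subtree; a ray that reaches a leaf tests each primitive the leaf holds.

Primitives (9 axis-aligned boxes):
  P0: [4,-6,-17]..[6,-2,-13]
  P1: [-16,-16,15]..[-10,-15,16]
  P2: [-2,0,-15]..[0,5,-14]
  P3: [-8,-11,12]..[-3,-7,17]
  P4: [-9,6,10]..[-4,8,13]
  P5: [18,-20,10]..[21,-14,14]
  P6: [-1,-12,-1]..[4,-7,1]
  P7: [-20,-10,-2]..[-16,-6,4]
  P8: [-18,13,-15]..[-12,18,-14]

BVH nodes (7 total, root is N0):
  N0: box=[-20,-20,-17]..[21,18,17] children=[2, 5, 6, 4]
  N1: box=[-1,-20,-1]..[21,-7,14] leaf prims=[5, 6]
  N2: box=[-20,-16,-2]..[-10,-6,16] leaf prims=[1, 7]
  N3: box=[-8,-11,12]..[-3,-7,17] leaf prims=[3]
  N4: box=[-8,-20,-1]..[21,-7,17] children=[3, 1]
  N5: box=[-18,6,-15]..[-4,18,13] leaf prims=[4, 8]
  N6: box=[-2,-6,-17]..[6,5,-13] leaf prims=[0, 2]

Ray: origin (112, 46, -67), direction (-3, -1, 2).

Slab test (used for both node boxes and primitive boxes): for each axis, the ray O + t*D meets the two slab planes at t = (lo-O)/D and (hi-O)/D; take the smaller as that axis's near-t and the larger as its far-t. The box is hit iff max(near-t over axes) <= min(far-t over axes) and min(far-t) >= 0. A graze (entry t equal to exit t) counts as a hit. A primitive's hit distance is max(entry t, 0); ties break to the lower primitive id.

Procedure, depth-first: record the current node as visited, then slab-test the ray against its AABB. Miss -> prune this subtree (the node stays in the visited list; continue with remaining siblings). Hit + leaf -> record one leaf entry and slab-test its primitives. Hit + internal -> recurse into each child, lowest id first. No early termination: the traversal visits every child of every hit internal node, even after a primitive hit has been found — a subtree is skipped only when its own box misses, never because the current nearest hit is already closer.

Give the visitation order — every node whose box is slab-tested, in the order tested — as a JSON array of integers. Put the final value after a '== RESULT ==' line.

Walk:
N0 x:[91/3,44] y:[28,66] z:[25,42] -> hit [91/3,42], descend [2, 4, 5, 6]
  N2 x:[122/3,44] y:[52,62] z:[65/2,83/2] -> miss, prune
  N4 x:[91/3,40] y:[53,66] z:[33,42] -> miss, prune
  N5 x:[116/3,130/3] y:[28,40] z:[26,40] -> hit [116/3,40] leaf, test {P4@t=116/3, P8(miss)}
  N6 x:[106/3,38] y:[41,52] z:[25,27] -> miss, prune

Visited [0, 2, 4, 5, 6]. Tests: 5 box, 1 leaf. Nearest: P4.

== RESULT ==
[0, 2, 4, 5, 6]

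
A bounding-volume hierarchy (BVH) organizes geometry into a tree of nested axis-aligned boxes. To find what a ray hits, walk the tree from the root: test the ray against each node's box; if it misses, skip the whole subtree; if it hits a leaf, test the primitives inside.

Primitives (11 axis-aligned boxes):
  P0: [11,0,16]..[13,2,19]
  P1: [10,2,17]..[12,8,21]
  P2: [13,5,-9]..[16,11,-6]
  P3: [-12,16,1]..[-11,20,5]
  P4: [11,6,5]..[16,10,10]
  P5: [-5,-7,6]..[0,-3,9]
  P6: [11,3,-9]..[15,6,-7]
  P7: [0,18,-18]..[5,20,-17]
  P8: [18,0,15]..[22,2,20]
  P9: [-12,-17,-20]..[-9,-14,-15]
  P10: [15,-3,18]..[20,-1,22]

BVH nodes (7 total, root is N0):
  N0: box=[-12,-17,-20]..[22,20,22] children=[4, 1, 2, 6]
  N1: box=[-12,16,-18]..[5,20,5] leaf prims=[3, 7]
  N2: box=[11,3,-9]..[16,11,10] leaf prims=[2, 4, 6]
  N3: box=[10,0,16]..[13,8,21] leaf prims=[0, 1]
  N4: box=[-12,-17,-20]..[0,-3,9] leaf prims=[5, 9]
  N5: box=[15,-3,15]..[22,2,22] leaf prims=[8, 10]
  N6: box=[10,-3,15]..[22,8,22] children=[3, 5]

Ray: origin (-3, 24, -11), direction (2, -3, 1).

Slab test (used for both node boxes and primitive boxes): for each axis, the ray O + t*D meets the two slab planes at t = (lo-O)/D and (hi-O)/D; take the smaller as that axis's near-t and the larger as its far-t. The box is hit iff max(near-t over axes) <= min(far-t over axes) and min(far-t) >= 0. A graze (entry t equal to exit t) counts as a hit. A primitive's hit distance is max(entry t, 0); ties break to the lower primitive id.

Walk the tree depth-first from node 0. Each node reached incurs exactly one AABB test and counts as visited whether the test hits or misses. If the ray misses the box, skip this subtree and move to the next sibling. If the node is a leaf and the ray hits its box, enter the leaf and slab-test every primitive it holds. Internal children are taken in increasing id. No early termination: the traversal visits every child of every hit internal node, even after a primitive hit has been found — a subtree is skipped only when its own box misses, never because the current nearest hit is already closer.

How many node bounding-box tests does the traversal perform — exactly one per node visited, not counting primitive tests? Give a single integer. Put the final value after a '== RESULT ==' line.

Trace the traversal:
N0 x:[-9/2,25/2] y:[4/3,41/3] z:[-9,33] -> hit [4/3,25/2], descend [1, 2, 4, 6]
  N1 x:[-9/2,4] y:[4/3,8/3] z:[-7,16] -> hit [4/3,8/3] leaf, test {P3(miss), P7(miss)}
  N2 x:[7,19/2] y:[13/3,7] z:[2,21] -> hit [7,7] leaf, test {P2(miss), P4(miss), P6(miss)}
  N4 x:[-9/2,3/2] y:[9,41/3] z:[-9,20] -> miss, prune
  N6 x:[13/2,25/2] y:[16/3,9] z:[26,33] -> miss, prune

Visited [0, 1, 2, 4, 6]. Tests: 5 box, 2 leaf. Nearest: miss.

== RESULT ==
5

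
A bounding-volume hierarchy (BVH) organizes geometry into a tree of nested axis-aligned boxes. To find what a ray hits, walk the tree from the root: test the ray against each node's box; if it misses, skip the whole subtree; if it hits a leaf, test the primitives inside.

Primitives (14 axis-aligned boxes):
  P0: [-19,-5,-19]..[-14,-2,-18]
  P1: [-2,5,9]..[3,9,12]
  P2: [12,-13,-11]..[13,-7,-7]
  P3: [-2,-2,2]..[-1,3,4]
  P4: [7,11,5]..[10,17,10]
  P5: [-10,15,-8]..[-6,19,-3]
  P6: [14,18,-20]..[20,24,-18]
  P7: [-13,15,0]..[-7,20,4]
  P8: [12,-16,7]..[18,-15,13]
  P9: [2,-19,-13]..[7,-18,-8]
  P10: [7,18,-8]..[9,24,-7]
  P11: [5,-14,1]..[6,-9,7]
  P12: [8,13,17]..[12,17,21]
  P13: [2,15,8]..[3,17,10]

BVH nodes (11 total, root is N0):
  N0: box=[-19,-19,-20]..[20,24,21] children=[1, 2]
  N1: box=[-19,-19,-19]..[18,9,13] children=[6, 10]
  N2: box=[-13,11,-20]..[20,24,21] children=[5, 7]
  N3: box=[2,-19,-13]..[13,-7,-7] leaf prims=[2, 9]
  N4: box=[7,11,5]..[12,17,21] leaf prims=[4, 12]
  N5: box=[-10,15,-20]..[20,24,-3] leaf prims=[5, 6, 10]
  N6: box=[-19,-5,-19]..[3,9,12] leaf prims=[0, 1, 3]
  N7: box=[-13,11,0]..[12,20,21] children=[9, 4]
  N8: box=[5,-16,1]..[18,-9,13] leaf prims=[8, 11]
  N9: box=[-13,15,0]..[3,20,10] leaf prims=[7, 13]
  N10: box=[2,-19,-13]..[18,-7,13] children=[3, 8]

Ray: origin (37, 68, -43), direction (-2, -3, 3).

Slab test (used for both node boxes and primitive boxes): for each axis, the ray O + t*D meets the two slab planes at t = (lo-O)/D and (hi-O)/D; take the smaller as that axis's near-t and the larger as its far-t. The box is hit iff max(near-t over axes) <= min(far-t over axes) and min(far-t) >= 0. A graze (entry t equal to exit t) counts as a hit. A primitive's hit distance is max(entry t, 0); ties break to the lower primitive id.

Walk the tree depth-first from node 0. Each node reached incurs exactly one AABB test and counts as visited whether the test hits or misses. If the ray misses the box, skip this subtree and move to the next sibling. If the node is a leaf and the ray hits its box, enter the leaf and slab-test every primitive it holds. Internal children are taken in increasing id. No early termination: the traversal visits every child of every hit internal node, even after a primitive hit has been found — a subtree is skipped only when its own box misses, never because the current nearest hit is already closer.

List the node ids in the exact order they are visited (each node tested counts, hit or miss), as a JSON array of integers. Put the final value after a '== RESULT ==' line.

Walk:
N0 x:[17/2,28] y:[44/3,29] z:[23/3,64/3] -> hit [44/3,64/3], descend [1, 2]
  N1 x:[19/2,28] y:[59/3,29] z:[8,56/3] -> miss, prune
  N2 x:[17/2,25] y:[44/3,19] z:[23/3,64/3] -> hit [44/3,19], descend [5, 7]
    N5 x:[17/2,47/2] y:[44/3,53/3] z:[23/3,40/3] -> miss, prune
    N7 x:[25/2,25] y:[16,19] z:[43/3,64/3] -> hit [16,19], descend [4, 9]
      N4 x:[25/2,15] y:[17,19] z:[16,64/3] -> miss, prune
      N9 x:[17,25] y:[16,53/3] z:[43/3,53/3] -> hit [17,53/3] leaf, test {P7(miss), P13@t=17}

Visited [0, 1, 2, 5, 7, 4, 9]. Tests: 7 box, 1 leaf. Nearest: P13.

== RESULT ==
[0, 1, 2, 5, 7, 4, 9]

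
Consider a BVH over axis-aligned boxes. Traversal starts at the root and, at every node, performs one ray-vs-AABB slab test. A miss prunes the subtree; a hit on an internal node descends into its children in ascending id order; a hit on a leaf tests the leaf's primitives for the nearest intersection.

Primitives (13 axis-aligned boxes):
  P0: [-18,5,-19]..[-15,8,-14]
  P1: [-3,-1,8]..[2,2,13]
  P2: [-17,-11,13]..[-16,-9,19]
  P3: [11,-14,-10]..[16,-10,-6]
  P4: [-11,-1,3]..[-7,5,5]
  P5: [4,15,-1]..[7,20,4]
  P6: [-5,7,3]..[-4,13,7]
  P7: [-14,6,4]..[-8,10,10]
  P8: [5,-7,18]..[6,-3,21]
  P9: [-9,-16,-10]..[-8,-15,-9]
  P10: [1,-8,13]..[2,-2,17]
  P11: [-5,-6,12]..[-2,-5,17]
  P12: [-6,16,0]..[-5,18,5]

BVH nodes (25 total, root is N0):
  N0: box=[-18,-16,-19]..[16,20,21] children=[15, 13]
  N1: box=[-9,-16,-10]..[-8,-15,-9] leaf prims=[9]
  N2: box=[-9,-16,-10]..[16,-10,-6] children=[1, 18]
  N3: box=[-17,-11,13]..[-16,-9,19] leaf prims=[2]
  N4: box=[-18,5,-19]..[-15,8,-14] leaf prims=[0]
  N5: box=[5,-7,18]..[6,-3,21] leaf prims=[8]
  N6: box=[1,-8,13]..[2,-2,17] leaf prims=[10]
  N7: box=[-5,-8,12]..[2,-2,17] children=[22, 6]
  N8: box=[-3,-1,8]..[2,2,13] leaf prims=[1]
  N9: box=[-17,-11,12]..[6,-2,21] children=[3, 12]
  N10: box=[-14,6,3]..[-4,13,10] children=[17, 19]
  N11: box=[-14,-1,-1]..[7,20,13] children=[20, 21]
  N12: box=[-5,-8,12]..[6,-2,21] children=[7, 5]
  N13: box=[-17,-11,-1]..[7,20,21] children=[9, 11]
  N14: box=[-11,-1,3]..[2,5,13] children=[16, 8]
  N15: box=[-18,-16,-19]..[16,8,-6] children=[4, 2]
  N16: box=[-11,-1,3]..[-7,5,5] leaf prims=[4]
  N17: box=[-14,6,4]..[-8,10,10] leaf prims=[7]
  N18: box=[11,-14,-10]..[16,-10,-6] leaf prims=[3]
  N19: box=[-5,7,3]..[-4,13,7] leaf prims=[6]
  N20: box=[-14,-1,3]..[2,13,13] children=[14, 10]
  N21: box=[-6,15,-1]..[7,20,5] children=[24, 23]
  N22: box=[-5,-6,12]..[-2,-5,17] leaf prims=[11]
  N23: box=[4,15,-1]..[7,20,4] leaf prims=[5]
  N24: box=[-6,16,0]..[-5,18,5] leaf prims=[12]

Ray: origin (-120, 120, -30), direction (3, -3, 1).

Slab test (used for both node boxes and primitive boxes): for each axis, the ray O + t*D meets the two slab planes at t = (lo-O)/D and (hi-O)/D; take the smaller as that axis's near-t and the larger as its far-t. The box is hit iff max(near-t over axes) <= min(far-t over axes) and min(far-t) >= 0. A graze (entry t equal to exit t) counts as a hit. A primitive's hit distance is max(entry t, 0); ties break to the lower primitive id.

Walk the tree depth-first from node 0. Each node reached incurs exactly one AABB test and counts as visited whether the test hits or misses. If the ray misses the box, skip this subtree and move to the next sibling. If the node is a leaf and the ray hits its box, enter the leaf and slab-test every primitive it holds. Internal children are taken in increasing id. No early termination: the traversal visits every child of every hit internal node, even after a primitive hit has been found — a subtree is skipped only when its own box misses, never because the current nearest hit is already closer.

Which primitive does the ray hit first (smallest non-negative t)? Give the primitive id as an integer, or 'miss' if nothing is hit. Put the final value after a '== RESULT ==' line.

Trace the traversal:
N0 x:[34,136/3] y:[100/3,136/3] z:[11,51] -> hit [34,136/3], descend [13, 15]
  N13 x:[103/3,127/3] y:[100/3,131/3] z:[29,51] -> hit [103/3,127/3], descend [9, 11]
    N9 x:[103/3,42] y:[122/3,131/3] z:[42,51] -> hit [42,42], descend [3, 12]
      N3 x:[103/3,104/3] y:[43,131/3] z:[43,49] -> miss, prune
      N12 x:[115/3,42] y:[122/3,128/3] z:[42,51] -> hit [42,42], descend [5, 7]
        N5 x:[125/3,42] y:[41,127/3] z:[48,51] -> miss, prune
        N7 x:[115/3,122/3] y:[122/3,128/3] z:[42,47] -> miss, prune
    N11 x:[106/3,127/3] y:[100/3,121/3] z:[29,43] -> hit [106/3,121/3], descend [20, 21]
      N20 x:[106/3,122/3] y:[107/3,121/3] z:[33,43] -> hit [107/3,121/3], descend [10, 14]
        N10 x:[106/3,116/3] y:[107/3,38] z:[33,40] -> hit [107/3,38], descend [17, 19]
          N17 x:[106/3,112/3] y:[110/3,38] z:[34,40] -> hit [110/3,112/3] leaf, test {P7@t=110/3}
          N19 x:[115/3,116/3] y:[107/3,113/3] z:[33,37] -> miss, prune
        N14 x:[109/3,122/3] y:[115/3,121/3] z:[33,43] -> hit [115/3,121/3], descend [8, 16]
          N8 x:[39,122/3] y:[118/3,121/3] z:[38,43] -> hit [118/3,121/3] leaf, test {P1@t=118/3}
          N16 x:[109/3,113/3] y:[115/3,121/3] z:[33,35] -> miss, prune
      N21 x:[38,127/3] y:[100/3,35] z:[29,35] -> miss, prune
  N15 x:[34,136/3] y:[112/3,136/3] z:[11,24] -> miss, prune

Summary -> nodes [0, 13, 9, 3, 12, 5, 7, 11, 20, 10, 17, 19, 14, 8, 16, 21, 15]; box-tests=17; leaf-entries=2; first=P7

== RESULT ==
7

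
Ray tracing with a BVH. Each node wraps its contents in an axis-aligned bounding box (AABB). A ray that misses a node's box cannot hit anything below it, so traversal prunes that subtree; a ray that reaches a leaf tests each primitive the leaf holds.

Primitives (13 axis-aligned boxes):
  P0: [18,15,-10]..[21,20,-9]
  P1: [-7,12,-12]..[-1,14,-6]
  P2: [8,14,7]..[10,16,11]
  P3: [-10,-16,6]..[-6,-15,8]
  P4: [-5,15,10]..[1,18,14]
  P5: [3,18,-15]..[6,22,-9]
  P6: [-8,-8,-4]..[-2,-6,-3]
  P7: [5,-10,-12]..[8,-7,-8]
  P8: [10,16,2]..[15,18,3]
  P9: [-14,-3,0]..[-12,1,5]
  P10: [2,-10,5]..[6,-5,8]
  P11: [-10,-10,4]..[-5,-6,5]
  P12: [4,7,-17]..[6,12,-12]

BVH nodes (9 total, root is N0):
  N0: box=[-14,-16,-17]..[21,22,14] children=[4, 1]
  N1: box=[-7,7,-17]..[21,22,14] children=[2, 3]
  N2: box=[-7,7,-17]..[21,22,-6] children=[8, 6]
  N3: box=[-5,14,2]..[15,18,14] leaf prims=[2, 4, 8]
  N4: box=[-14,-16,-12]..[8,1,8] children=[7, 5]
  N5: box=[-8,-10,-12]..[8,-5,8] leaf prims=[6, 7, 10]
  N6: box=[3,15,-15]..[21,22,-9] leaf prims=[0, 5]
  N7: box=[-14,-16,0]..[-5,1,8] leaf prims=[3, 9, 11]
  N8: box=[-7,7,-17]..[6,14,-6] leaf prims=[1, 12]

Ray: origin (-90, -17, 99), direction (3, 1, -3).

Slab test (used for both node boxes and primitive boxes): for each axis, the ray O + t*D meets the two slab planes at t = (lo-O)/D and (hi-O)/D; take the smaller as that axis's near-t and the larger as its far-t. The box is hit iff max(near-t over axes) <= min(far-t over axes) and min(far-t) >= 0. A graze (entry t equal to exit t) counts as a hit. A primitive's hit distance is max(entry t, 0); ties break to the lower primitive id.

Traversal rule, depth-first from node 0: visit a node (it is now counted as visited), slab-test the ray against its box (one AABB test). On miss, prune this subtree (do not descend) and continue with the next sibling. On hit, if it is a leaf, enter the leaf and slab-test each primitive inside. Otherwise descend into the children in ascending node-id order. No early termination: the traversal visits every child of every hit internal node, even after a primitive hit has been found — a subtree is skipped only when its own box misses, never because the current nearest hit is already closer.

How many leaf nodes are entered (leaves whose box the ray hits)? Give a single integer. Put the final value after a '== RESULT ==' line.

Trace the traversal:
N0 x:[76/3,37] y:[1,39] z:[85/3,116/3] -> hit [85/3,37], descend [1, 4]
  N1 x:[83/3,37] y:[24,39] z:[85/3,116/3] -> hit [85/3,37], descend [2, 3]
    N2 x:[83/3,37] y:[24,39] z:[35,116/3] -> hit [35,37], descend [6, 8]
      N6 x:[31,37] y:[32,39] z:[36,38] -> hit [36,37] leaf, test {P0@t=36, P5(miss)}
      N8 x:[83/3,32] y:[24,31] z:[35,116/3] -> miss, prune
    N3 x:[85/3,35] y:[31,35] z:[85/3,97/3] -> hit [31,97/3] leaf, test {P2(miss), P4(miss), P8(miss)}
  N4 x:[76/3,98/3] y:[1,18] z:[91/3,37] -> miss, prune

Visited [0, 1, 2, 6, 8, 3, 4]. Tests: 7 box, 2 leaf. Nearest: P0.

== RESULT ==
2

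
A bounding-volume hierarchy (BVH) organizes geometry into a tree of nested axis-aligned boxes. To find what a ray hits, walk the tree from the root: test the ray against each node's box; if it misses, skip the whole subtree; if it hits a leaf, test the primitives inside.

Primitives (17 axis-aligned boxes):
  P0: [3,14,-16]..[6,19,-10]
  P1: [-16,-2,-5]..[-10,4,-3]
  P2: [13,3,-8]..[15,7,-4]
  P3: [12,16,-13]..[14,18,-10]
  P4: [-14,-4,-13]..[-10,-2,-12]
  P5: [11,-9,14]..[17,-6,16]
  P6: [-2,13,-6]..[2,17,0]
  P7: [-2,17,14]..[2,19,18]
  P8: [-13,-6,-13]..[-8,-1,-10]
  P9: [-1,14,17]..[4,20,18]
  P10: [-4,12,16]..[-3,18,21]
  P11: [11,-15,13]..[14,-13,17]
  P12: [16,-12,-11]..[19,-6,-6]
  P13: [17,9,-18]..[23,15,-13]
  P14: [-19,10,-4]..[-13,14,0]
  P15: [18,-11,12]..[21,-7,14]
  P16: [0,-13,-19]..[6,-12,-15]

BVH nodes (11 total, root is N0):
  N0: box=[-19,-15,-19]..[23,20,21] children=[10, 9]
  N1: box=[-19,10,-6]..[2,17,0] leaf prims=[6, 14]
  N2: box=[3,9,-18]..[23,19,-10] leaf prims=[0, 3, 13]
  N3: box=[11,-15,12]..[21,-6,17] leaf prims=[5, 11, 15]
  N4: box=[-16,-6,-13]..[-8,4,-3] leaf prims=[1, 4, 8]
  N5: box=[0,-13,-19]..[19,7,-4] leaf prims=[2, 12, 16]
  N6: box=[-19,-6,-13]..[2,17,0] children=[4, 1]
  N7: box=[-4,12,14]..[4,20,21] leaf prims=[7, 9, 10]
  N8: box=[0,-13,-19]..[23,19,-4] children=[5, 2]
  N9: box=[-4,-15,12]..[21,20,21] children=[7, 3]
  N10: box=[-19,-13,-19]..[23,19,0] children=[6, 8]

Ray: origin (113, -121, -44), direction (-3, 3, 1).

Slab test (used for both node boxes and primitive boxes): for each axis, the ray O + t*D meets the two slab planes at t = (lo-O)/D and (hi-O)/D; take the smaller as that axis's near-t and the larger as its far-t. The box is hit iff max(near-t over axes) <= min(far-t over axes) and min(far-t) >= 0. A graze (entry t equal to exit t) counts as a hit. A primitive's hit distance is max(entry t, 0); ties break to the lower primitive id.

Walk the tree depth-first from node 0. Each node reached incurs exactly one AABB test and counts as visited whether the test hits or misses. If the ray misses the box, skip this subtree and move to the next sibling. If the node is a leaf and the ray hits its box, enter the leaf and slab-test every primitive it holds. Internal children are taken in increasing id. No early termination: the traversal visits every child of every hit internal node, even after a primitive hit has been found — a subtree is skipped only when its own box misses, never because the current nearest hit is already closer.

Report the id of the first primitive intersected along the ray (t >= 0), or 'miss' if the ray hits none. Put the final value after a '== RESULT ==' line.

Trace the traversal:
N0 x:[30,44] y:[106/3,47] z:[25,65] -> hit [106/3,44], descend [9, 10]
  N9 x:[92/3,39] y:[106/3,47] z:[56,65] -> miss, prune
  N10 x:[30,44] y:[36,140/3] z:[25,44] -> hit [36,44], descend [6, 8]
    N6 x:[37,44] y:[115/3,46] z:[31,44] -> hit [115/3,44], descend [1, 4]
      N1 x:[37,44] y:[131/3,46] z:[38,44] -> hit [131/3,44] leaf, test {P6(miss), P14@t=131/3}
      N4 x:[121/3,43] y:[115/3,125/3] z:[31,41] -> hit [121/3,41] leaf, test {P1@t=41, P4(miss), P8(miss)}
    N8 x:[30,113/3] y:[36,140/3] z:[25,40] -> hit [36,113/3], descend [2, 5]
      N2 x:[30,110/3] y:[130/3,140/3] z:[26,34] -> miss, prune
      N5 x:[94/3,113/3] y:[36,128/3] z:[25,40] -> hit [36,113/3] leaf, test {P2(miss), P12(miss), P16(miss)}

9 AABB tests over nodes [0, 9, 10, 6, 1, 4, 8, 2, 5]; 3 leaves entered; closest P1.

== RESULT ==
1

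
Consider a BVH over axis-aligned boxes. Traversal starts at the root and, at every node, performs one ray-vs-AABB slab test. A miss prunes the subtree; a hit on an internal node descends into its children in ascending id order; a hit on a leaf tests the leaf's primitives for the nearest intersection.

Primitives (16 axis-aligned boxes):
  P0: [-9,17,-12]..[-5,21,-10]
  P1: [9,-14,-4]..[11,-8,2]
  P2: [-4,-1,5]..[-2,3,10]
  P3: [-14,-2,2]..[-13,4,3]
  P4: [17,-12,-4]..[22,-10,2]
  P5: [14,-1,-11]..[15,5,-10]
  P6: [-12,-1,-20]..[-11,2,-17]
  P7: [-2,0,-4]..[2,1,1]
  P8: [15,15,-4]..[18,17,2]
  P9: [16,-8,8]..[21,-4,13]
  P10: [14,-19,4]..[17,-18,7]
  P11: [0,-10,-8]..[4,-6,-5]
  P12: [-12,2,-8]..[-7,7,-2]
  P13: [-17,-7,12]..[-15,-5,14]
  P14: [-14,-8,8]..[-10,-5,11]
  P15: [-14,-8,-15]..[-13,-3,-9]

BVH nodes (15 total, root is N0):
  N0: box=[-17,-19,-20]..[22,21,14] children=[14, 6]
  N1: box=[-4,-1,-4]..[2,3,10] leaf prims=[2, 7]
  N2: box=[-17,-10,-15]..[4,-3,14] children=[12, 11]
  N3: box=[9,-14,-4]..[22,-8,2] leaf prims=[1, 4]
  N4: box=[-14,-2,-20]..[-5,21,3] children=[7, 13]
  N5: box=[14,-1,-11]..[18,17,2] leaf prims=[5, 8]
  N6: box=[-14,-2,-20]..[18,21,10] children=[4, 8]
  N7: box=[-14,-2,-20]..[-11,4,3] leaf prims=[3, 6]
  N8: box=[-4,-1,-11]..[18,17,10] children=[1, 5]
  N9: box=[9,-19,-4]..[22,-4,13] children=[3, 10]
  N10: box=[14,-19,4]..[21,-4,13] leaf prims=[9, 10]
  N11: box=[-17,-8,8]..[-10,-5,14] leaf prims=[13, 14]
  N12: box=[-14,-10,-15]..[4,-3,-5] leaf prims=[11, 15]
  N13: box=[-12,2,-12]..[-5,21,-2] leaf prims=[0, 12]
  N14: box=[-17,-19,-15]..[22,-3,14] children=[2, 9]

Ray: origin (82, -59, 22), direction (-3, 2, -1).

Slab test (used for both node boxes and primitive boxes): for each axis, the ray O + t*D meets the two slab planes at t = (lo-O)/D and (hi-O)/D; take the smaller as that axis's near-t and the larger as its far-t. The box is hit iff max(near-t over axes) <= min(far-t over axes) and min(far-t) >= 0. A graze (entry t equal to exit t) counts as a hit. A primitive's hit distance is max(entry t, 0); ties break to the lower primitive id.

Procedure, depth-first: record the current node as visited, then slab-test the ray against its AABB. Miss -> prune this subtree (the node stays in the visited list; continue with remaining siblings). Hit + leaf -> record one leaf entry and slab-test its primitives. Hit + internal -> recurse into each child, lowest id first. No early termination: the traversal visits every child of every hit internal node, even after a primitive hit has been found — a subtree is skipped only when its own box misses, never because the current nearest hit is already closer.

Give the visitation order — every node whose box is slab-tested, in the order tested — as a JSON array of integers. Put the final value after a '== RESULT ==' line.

Trace the traversal:
N0 x:[20,33] y:[20,40] z:[8,42] -> hit [20,33], descend [6, 14]
  N6 x:[64/3,32] y:[57/2,40] z:[12,42] -> hit [57/2,32], descend [4, 8]
    N4 x:[29,32] y:[57/2,40] z:[19,42] -> hit [29,32], descend [7, 13]
      N7 x:[31,32] y:[57/2,63/2] z:[19,42] -> hit [31,63/2] leaf, test {P3(miss), P6(miss)}
      N13 x:[29,94/3] y:[61/2,40] z:[24,34] -> hit [61/2,94/3] leaf, test {P0(miss), P12(miss)}
    N8 x:[64/3,86/3] y:[29,38] z:[12,33] -> miss, prune
  N14 x:[20,33] y:[20,28] z:[8,37] -> hit [20,28], descend [2, 9]
    N2 x:[26,33] y:[49/2,28] z:[8,37] -> hit [26,28], descend [11, 12]
      N11 x:[92/3,33] y:[51/2,27] z:[8,14] -> miss, prune
      N12 x:[26,32] y:[49/2,28] z:[27,37] -> hit [27,28] leaf, test {P11(miss), P15(miss)}
    N9 x:[20,73/3] y:[20,55/2] z:[9,26] -> hit [20,73/3], descend [3, 10]
      N3 x:[20,73/3] y:[45/2,51/2] z:[20,26] -> hit [45/2,73/3] leaf, test {P1@t=71/3, P4(miss)}
      N10 x:[61/3,68/3] y:[20,55/2] z:[9,18] -> miss, prune

Summary -> nodes [0, 6, 4, 7, 13, 8, 14, 2, 11, 12, 9, 3, 10]; box-tests=13; leaf-entries=4; first=P1

== RESULT ==
[0, 6, 4, 7, 13, 8, 14, 2, 11, 12, 9, 3, 10]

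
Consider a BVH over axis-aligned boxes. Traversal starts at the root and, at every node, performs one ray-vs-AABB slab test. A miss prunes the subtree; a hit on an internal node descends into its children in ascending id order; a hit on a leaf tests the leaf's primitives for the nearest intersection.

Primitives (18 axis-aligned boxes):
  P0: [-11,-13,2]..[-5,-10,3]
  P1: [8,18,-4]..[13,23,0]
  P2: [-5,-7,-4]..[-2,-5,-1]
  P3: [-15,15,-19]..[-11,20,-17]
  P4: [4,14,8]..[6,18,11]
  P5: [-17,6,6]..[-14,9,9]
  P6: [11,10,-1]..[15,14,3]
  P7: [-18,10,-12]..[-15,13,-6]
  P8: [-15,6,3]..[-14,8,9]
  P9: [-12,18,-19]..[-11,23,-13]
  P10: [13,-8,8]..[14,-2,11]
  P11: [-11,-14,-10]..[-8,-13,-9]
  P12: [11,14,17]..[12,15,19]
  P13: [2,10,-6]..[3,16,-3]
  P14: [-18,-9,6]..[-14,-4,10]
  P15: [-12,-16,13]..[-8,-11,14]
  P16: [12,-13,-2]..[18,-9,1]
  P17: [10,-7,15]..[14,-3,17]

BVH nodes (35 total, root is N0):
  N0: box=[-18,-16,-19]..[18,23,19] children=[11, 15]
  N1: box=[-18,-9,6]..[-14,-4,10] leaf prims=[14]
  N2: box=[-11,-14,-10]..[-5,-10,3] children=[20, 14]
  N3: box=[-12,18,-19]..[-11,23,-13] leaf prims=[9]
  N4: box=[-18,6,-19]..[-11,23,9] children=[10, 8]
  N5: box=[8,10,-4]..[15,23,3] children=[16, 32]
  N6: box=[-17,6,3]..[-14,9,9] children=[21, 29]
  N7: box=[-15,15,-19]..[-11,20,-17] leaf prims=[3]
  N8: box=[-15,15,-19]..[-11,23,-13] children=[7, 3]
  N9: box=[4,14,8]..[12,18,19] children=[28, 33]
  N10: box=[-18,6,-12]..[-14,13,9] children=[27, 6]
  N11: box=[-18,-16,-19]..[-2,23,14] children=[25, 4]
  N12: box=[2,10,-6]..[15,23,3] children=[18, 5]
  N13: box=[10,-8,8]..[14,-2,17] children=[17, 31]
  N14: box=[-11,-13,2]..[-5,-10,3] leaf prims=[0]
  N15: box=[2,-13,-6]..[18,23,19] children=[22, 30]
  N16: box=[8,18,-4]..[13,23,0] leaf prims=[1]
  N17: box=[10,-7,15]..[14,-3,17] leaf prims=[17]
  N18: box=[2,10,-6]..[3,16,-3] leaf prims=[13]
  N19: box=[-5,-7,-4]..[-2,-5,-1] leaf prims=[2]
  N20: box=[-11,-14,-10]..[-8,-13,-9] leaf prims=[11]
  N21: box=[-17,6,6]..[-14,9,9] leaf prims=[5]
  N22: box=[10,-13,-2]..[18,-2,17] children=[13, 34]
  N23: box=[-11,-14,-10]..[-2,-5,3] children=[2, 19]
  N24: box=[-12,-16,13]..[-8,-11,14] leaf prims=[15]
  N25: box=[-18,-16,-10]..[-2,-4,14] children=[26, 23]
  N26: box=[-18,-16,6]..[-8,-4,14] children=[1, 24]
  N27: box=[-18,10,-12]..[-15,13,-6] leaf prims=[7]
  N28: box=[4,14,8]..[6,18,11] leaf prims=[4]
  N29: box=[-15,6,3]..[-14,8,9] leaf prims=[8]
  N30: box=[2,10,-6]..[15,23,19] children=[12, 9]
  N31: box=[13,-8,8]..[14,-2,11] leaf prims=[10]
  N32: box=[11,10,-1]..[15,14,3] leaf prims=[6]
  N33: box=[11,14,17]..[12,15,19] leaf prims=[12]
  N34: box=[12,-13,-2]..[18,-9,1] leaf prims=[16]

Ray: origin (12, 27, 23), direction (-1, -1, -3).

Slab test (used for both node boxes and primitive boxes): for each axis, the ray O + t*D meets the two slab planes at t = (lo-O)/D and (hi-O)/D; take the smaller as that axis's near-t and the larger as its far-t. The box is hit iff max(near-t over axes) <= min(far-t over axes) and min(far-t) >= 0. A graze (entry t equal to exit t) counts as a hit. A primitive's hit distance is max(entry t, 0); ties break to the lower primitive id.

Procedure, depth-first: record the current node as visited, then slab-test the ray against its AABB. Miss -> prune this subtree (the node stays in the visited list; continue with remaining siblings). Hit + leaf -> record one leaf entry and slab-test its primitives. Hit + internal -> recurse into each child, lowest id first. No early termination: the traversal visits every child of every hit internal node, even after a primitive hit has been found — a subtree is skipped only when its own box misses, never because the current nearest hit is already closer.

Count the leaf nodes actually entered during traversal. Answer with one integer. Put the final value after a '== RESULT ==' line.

Trace the traversal:
N0 x:[-6,30] y:[4,43] z:[4/3,14] -> hit [4,14], descend [11, 15]
  N11 x:[14,30] y:[4,43] z:[3,14] -> hit [14,14], descend [4, 25]
    N4 x:[23,30] y:[4,21] z:[14/3,14] -> miss, prune
    N25 x:[14,30] y:[31,43] z:[3,11] -> miss, prune
  N15 x:[-6,10] y:[4,40] z:[4/3,29/3] -> hit [4,29/3], descend [22, 30]
    N22 x:[-6,2] y:[29,40] z:[2,25/3] -> miss, prune
    N30 x:[-3,10] y:[4,17] z:[4/3,29/3] -> hit [4,29/3], descend [9, 12]
      N9 x:[0,8] y:[9,13] z:[4/3,5] -> miss, prune
      N12 x:[-3,10] y:[4,17] z:[20/3,29/3] -> hit [20/3,29/3], descend [5, 18]
        N5 x:[-3,4] y:[4,17] z:[20/3,9] -> miss, prune
        N18 x:[9,10] y:[11,17] z:[26/3,29/3] -> miss, prune

11 AABB tests over nodes [0, 11, 4, 25, 15, 22, 30, 9, 12, 5, 18]; 0 leaves entered; closest miss.

== RESULT ==
0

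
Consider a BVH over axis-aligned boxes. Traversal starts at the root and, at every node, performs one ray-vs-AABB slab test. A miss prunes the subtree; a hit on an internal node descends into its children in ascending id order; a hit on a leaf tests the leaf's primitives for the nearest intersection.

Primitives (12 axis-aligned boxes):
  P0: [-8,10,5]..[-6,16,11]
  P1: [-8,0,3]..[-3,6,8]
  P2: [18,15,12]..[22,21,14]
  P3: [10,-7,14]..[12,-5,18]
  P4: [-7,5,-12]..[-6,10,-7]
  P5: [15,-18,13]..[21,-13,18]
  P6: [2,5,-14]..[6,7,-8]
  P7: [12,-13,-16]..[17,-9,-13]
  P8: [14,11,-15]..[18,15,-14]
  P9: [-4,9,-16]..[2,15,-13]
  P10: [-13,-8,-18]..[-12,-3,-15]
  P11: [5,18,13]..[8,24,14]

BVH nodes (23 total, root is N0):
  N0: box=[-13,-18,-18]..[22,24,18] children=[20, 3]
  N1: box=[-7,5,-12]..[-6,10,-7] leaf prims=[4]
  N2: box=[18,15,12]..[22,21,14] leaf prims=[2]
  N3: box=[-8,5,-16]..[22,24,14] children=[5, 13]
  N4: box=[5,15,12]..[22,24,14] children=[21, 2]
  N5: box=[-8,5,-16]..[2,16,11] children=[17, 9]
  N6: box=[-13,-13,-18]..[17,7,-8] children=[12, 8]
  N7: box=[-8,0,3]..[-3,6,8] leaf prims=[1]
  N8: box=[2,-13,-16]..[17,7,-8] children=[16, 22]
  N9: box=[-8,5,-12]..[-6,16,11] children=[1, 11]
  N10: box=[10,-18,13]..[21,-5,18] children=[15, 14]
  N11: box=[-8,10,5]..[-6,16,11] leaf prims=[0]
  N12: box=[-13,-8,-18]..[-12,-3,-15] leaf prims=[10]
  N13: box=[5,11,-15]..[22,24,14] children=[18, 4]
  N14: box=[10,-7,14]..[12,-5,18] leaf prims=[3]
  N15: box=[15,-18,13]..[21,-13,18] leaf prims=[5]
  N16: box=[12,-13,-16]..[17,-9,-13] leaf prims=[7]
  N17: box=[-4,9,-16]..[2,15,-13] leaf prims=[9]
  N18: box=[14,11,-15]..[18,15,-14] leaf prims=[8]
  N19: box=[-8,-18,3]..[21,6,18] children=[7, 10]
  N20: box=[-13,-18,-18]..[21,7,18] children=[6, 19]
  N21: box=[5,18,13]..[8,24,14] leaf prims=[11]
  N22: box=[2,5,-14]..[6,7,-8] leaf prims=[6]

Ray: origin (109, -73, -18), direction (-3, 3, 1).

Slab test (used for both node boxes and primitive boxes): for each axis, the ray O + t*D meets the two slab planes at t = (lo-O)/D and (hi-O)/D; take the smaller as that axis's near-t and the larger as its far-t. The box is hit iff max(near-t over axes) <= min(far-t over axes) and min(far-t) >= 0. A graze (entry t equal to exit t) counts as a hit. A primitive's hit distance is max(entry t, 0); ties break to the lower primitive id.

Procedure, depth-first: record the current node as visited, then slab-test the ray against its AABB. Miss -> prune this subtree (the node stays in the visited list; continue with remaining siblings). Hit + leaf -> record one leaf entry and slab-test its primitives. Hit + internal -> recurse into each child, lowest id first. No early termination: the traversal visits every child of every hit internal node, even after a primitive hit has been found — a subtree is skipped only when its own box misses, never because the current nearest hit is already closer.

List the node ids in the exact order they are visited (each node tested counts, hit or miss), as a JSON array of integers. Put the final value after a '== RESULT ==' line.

Walk:
N0 x:[29,122/3] y:[55/3,97/3] z:[0,36] -> hit [29,97/3], descend [3, 20]
  N3 x:[29,39] y:[26,97/3] z:[2,32] -> hit [29,32], descend [5, 13]
    N5 x:[107/3,39] y:[26,89/3] z:[2,29] -> miss, prune
    N13 x:[29,104/3] y:[28,97/3] z:[3,32] -> hit [29,32], descend [4, 18]
      N4 x:[29,104/3] y:[88/3,97/3] z:[30,32] -> hit [30,32], descend [2, 21]
        N2 x:[29,91/3] y:[88/3,94/3] z:[30,32] -> hit [30,91/3] leaf, test {P2@t=30}
        N21 x:[101/3,104/3] y:[91/3,97/3] z:[31,32] -> miss, prune
      N18 x:[91/3,95/3] y:[28,88/3] z:[3,4] -> miss, prune
  N20 x:[88/3,122/3] y:[55/3,80/3] z:[0,36] -> miss, prune

order=[0, 3, 5, 13, 4, 2, 21, 18, 20]  |boxes|=9  |leaves|=1  hit=P2

== RESULT ==
[0, 3, 5, 13, 4, 2, 21, 18, 20]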